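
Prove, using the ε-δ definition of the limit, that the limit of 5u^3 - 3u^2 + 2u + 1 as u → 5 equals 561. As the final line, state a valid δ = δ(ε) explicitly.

δ = min(1, ε/424)

Fix ε > 0. We want δ > 0 such that 0 < |u − 5| < δ implies |(5u^3 - 3u^2 + 2u + 1) − 561| < ε.
(5u^3 - 3u^2 + 2u + 1) − 561 = 5u^3 - 3u^2 + 2u - 560 = (u − 5)(5u^2 + 22u + 112).
So |(5u^3 - 3u^2 + 2u + 1) − 561| = |u − 5|·|5u^2 + 22u + 112|.
Assume first that |u − 5| < 1, so |u| < 6. Then |5u^2 + 22u + 112| ≤ 5·6^2 + 22·6 + 112 = 424.
Hence |(5u^3 - 3u^2 + 2u + 1) − 561| ≤ 424|u − 5| < ε provided |u − 5| < ε/424.
Take δ = min(1, ε/424). Then 0 < |u − 5| < δ gives both |u − 5| < 1 and |u − 5| < ε/424, so |(5u^3 - 3u^2 + 2u + 1) − 561| < ε.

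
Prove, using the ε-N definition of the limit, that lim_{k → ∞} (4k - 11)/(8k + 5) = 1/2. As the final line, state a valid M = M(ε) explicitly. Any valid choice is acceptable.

M = (27/16)/ε

Suppose ε > 0. For k ≥ 1, |(4k - 11)/(8k + 5) − (1/2)| = |-108|/(8(8k + 5)) = 108/(8(8k + 5)).
Since 8k + 5 ≥ 8k for k ≥ 1, this is ≤ 108/(8·8k) = (27/16)/k.
So |(4k - 11)/(8k + 5) − (1/2)| < ε whenever k > (27/16)/ε.
Take M = (27/16)/ε. If k > M then |(4k - 11)/(8k + 5) − (1/2)| ≤ (27/16)/k < ε.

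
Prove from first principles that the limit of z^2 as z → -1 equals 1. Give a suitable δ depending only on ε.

Let ε > 0 be given. We seek δ > 0 with 0 < |z + 1| < δ ⇒ |z^2 − 1| < ε.
Factor: z^2 − 1 = (z + 1)(z - 1), so |z^2 − 1| = |z + 1|·|z - 1|.
Restrict δ ≤ 1. Then |z + 1| < 1 gives |z| < 2, so by the triangle inequality |z - 1| ≤ 2 + 1 = 3.
Hence |z^2 − 1| ≤ 3|z + 1|, which is < ε once |z + 1| < ε/3.
Take δ = min(1, ε/3). If 0 < |z + 1| < δ then both bounds hold and |z^2 − 1| ≤ 3|z + 1| < 3·(ε/3) = ε.

δ = min(1, ε/3)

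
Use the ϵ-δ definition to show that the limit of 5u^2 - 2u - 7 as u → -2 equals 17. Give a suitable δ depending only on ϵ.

Let ϵ > 0 be given. We want δ > 0 such that 0 < |u + 2| < δ implies |(5u^2 - 2u - 7) − 17| < ϵ.
(5u^2 - 2u - 7) − 17 = 5u^2 - 2u - 24 = (u + 2)(5u - 12).
So |(5u^2 - 2u - 7) − 17| = |u + 2|·|5u - 12|.
Require δ ≤ 2. Then |u + 2| < 2 gives |u| < 4, and by the triangle inequality |5u - 12| ≤ 5·4 + 12 = 32.
Hence |(5u^2 - 2u - 7) − 17| ≤ 32|u + 2| < ϵ provided |u + 2| < ϵ/32.
Choosing δ = min(2, ϵ/32) ensures both conditions, hence |(5u^2 - 2u - 7) − 17| < ϵ.

δ = min(2, ϵ/32)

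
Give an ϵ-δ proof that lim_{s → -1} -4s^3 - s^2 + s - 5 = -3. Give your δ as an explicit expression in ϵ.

Let ϵ > 0 be given. We want δ > 0 such that 0 < |s + 1| < δ implies |(-4s^3 - s^2 + s - 5) + 3| < ϵ.
(-4s^3 - s^2 + s - 5) + 3 = -4s^3 - s^2 + s - 2 = (s + 1)(-4s^2 + 3s - 2).
So |(-4s^3 - s^2 + s - 5) + 3| = |s + 1|·|-4s^2 + 3s - 2|.
Require δ ≤ 2. Then |s + 1| < 2 gives |s| < 3, and by the triangle inequality |-4s^2 + 3s - 2| ≤ 4·3^2 + 3·3 + 2 = 47.
Hence |(-4s^3 - s^2 + s - 5) + 3| ≤ 47|s + 1| < ϵ provided |s + 1| < ϵ/47.
Choosing δ = min(2, ϵ/47) ensures both conditions, hence |(-4s^3 - s^2 + s - 5) + 3| < ϵ.

δ = min(2, ϵ/47)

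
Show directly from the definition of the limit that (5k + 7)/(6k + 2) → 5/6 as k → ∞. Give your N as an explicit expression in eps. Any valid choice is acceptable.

Suppose eps > 0. For k ≥ 1, |(5k + 7)/(6k + 2) − (5/6)| = |32|/(6(6k + 2)) = 32/(6(6k + 2)).
Since 6k + 2 ≥ 6k for k ≥ 1, this is ≤ 32/(6·6k) = (8/9)/k.
So |(5k + 7)/(6k + 2) − (5/6)| < eps whenever k > (8/9)/eps.
Take N = (8/9)/eps. If k > N then |(5k + 7)/(6k + 2) − (5/6)| ≤ (8/9)/k < eps.

N = (8/9)/eps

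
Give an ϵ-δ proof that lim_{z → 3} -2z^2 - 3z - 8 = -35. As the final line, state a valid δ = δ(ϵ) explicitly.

δ = min(1, ϵ/17)

Let ϵ > 0. We want δ > 0 such that 0 < |z − 3| < δ implies |(-2z^2 - 3z - 8) + 35| < ϵ.
(-2z^2 - 3z - 8) + 35 = -2z^2 - 3z + 27 = (z − 3)(-2z - 9).
So |(-2z^2 - 3z - 8) + 35| = |z − 3|·|-2z - 9|.
Assume first that |z − 3| < 1, so |z| < 4. Then |-2z - 9| ≤ 2·4 + 9 = 17.
Hence |(-2z^2 - 3z - 8) + 35| ≤ 17|z − 3| < ϵ provided |z − 3| < ϵ/17.
Take δ = min(1, ϵ/17). Then 0 < |z − 3| < δ gives both |z − 3| < 1 and |z − 3| < ϵ/17, so |(-2z^2 - 3z - 8) + 35| < ϵ.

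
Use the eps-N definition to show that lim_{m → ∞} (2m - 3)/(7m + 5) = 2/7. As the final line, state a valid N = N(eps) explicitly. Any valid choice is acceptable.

N = (31/49)/eps

Let eps > 0. For m ≥ 1, |(2m - 3)/(7m + 5) − (2/7)| = |-31|/(7(7m + 5)) = 31/(7(7m + 5)).
Since 7m + 5 ≥ 7m for m ≥ 1, this is ≤ 31/(7·7m) = (31/49)/m.
So |(2m - 3)/(7m + 5) − (2/7)| < eps whenever m > (31/49)/eps.
Take N = (31/49)/eps. If m > N then |(2m - 3)/(7m + 5) − (2/7)| ≤ (31/49)/m < eps.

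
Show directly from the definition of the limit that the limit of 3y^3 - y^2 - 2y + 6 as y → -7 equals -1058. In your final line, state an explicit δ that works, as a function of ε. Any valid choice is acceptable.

Let ε > 0. We want δ > 0 such that 0 < |y + 7| < δ implies |(3y^3 - y^2 - 2y + 6) + 1058| < ε.
(3y^3 - y^2 - 2y + 6) + 1058 = 3y^3 - y^2 - 2y + 1064 = (y + 7)(3y^2 - 22y + 152).
So |(3y^3 - y^2 - 2y + 6) + 1058| = |y + 7|·|3y^2 - 22y + 152|.
Require δ ≤ 1. Then |y + 7| < 1 gives |y| < 8, and by the triangle inequality |3y^2 - 22y + 152| ≤ 3·8^2 + 22·8 + 152 = 520.
Hence |(3y^3 - y^2 - 2y + 6) + 1058| ≤ 520|y + 7| < ε provided |y + 7| < ε/520.
Take δ = min(1, ε/520). Then 0 < |y + 7| < δ gives both |y + 7| < 1 and |y + 7| < ε/520, so |(3y^3 - y^2 - 2y + 6) + 1058| < ε.

δ = min(1, ε/520)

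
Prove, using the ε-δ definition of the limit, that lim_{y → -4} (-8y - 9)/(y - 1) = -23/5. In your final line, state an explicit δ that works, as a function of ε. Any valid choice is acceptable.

δ = min(5/2, (25/34)ε)

Let ε > 0 be given. We want δ > 0 with 0 < |y + 4| < δ ⇒ |(-8y - 9)/(y - 1) + 23/5| < ε.
Combining over a common denominator, (-8y - 9)/(y - 1) + 23/5 = [(-8y - 9)·(-5) − 23·(y - 1)] / [(-5)·(y - 1)] = 17(y + 4) / ((-5)(y - 1)).
So |(-8y - 9)/(y - 1) + 23/5| = 17|y + 4| / (5·|y − 1|).
Require δ ≤ 5/2, so |y − 1| ≥ |-5| − |y + 4| > 5 − 5/2 = 5/2.
Hence |(-8y - 9)/(y - 1) + 23/5| < 17|y + 4|/(5·(5/2)) = (34/25)|y + 4|, which is < ε once |y + 4| < (25/34)ε.
Take δ = min(5/2, (25/34)ε). Then 0 < |y + 4| < δ forces both bounds, so |(-8y - 9)/(y - 1) + 23/5| < ε.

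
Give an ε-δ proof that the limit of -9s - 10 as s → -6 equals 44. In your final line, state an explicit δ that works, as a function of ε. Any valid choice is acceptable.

Suppose ε > 0. We need δ > 0 so that 0 < |s + 6| < δ implies |(-9s - 10) − 44| < ε.
Since (-9s - 10) − 44 = -9(s + 6), we have |(-9s - 10) − 44| = 9|s + 6|.
Thus it suffices that |s + 6| < ε/9.
Choosing δ = ε/9 gives |(-9s - 10) − 44| = 9|s + 6| < ε whenever |s + 6| < δ.

δ = ε/9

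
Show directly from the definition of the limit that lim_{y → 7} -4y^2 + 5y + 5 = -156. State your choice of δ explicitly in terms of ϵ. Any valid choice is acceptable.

Suppose ϵ > 0. We want δ > 0 such that 0 < |y − 7| < δ implies |(-4y^2 + 5y + 5) + 156| < ϵ.
(-4y^2 + 5y + 5) + 156 = -4y^2 + 5y + 161 = (y − 7)(-4y - 23).
So |(-4y^2 + 5y + 5) + 156| = |y − 7|·|-4y - 23|.
Assume first that |y − 7| < 1, so |y| < 8. Then |-4y - 23| ≤ 4·8 + 23 = 55.
Hence |(-4y^2 + 5y + 5) + 156| ≤ 55|y − 7| < ϵ provided |y − 7| < ϵ/55.
Take δ = min(1, ϵ/55). Then 0 < |y − 7| < δ gives both |y − 7| < 1 and |y − 7| < ϵ/55, so |(-4y^2 + 5y + 5) + 156| < ϵ.

δ = min(1, ϵ/55)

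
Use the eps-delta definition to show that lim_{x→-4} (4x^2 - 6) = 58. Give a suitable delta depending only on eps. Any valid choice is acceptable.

Fix eps > 0. We want delta > 0 such that 0 < |x + 4| < delta implies |(4x^2 - 6) − 58| < eps.
(4x^2 - 6) − 58 = 4x^2 - 64 = (x + 4)(4x - 16).
So |(4x^2 - 6) − 58| = |x + 4|·|4x - 16|.
Assume first that |x + 4| < 1, so |x| < 5. Then |4x - 16| ≤ 4·5 + 16 = 36.
Hence |(4x^2 - 6) − 58| ≤ 36|x + 4| < eps provided |x + 4| < eps/36.
Choosing delta = min(1, eps/36) ensures both conditions, hence |(4x^2 - 6) − 58| < eps.

delta = min(1, eps/36)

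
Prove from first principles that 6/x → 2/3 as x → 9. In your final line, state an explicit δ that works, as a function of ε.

Fix ε > 0. We seek δ > 0 such that 0 < |x − 9| < δ implies |6/x − (2/3)| < ε.
|6/x − (2/3)| = 6·|9 − x|/(9·|x|) = 6|x − 9|/(9|x|).
Restrict δ ≤ 9/2. Then |x − 9| < 9/2 gives |x| > 9/2, so 9|x| > 81/2.
Then |6/x − (2/3)| < 6|x − 9|/(81/2), which is < ε when |x − 9| < (27/4)ε.
Take δ = min(9/2, (27/4)ε). Then 0 < |x − 9| < δ gives both |x − 9| < 9/2 and |x − 9| < (27/4)ε, so |6/x − (2/3)| < ε.

δ = min(9/2, (27/4)ε)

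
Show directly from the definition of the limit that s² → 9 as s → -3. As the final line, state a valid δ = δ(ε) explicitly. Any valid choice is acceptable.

Let ε > 0. We seek δ > 0 with 0 < |s + 3| < δ ⇒ |s² − 9| < ε.
Factor: s² − 9 = (s + 3)(s - 3), so |s² − 9| = |s + 3|·|s - 3|.
Restrict δ ≤ 2. Then |s + 3| < 2 gives |s| < 5, so by the triangle inequality |s - 3| ≤ 5 + 3 = 8.
Hence |s² − 9| ≤ 8|s + 3|, which is < ε once |s + 3| < ε/8.
Take δ = min(2, ε/8). If 0 < |s + 3| < δ then both bounds hold and |s² − 9| ≤ 8|s + 3| < 8·(ε/8) = ε.

δ = min(2, ε/8)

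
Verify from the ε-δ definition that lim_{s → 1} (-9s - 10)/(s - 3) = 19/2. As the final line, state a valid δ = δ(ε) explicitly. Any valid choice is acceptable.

Fix ε > 0. We want δ > 0 with 0 < |s − 1| < δ ⇒ |(-9s - 10)/(s - 3) − (19/2)| < ε.
Combining over a common denominator, (-9s - 10)/(s - 3) − (19/2) = [(-9s - 10)·(-2) − (-19)·(s - 3)] / [(-2)·(s - 3)] = 37(s − 1) / ((-2)(s - 3)).
So |(-9s - 10)/(s - 3) − (19/2)| = 37|s − 1| / (2·|s − 3|).
Require δ ≤ 1, so |s − 3| ≥ |-2| − |s − 1| > 2 − 1 = 1.
Hence |(-9s - 10)/(s - 3) − (19/2)| < 37|s − 1|/(2·1) = (37/2)|s − 1|, which is < ε once |s − 1| < (2/37)ε.
Take δ = min(1, (2/37)ε). Then 0 < |s − 1| < δ forces both bounds, so |(-9s - 10)/(s - 3) − (19/2)| < ε.

δ = min(1, (2/37)ε)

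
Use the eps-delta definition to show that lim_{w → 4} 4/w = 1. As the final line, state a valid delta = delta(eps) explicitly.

delta = min(2, 2eps)

Let eps > 0 be given. We seek delta > 0 such that 0 < |w − 4| < delta implies |4/w − 1| < eps.
|4/w − 1| = 4·|4 − w|/(4·|w|) = 4|w − 4|/(4|w|).
Require delta ≤ 2 so that |w| > 4 − 2 = 2, hence 4|w| > 8.
Then |4/w − 1| < 4|w − 4|/8, which is < eps when |w − 4| < 2eps.
Take delta = min(2, 2eps). Then 0 < |w − 4| < delta gives both |w − 4| < 2 and |w − 4| < 2eps, so |4/w − 1| < eps.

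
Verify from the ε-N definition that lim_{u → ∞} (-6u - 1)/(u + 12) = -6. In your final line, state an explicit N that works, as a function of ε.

Suppose ε > 0. We seek N > 0 such that u > N implies |(-6u - 1)/(u + 12) + 6| < ε.
(-6u - 1)/(u + 12) + 6 = ((-6u - 1) − (-6)(u + 12)) / ((u + 12)) = 71/((u + 12)).
For u > 0 we have u + 12 > u, so |(-6u - 1)/(u + 12) + 6| = 71/((u + 12)) < 71/(u) = 71/u.
Thus |(-6u - 1)/(u + 12) + 6| < ε whenever u > 71/ε.
Take N = 71/ε. If u > N then |(-6u - 1)/(u + 12) + 6| < 71/u < ε.

N = 71/ε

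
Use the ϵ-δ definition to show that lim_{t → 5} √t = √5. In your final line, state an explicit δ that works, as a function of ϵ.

Fix ϵ > 0. We want δ > 0 such that 0 < |t − 5| < δ implies |√t − √5| < ϵ.
Multiplying by the conjugate, |√t − √5| = |t − 5|/(√t + √5).
Restrict δ ≤ 5 so that |t − 5| < 5 forces t > 0, and then √t + √5 > √5.
Hence |√t − √5| < |t − 5|/√5, which is < ϵ once |t − 5| < √5·ϵ.
Take δ = min(5, √5·ϵ). If 0 < |t − 5| < δ then t > 0 and |√t − √5| < |t − 5|/√5 < ϵ.

δ = min(5, √5·ϵ)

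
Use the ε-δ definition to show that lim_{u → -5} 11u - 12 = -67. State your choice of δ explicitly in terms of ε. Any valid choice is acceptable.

Let ε > 0 be given. We need δ > 0 so that 0 < |u + 5| < δ implies |(11u - 12) + 67| < ε.
|(11u - 12) + 67| = |11u + 55| = 11|u + 5|.
Thus it suffices that |u + 5| < ε/11.
Take δ = ε/11. If 0 < |u + 5| < δ then |(11u - 12) + 67| = 11|u + 5| < 11·(ε/11) = ε.

δ = ε/11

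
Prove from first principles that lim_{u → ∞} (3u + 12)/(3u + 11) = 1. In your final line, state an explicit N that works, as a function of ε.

Fix ε > 0. We seek N > 0 such that u > N implies |(3u + 12)/(3u + 11) − 1| < ε.
(3u + 12)/(3u + 11) − 1 = (3(3u + 12) − 3(3u + 11)) / (3(3u + 11)) = 3/(3(3u + 11)).
For u > 0 we have 3u + 11 > 3u, so |(3u + 12)/(3u + 11) − 1| = 3/(3(3u + 11)) < 3/(3·3u) = (1/3)/u.
Thus |(3u + 12)/(3u + 11) − 1| < ε whenever u > (1/3)/ε.
Take N = (1/3)/ε. If u > N then |(3u + 12)/(3u + 11) − 1| < (1/3)/u < ε.

N = (1/3)/ε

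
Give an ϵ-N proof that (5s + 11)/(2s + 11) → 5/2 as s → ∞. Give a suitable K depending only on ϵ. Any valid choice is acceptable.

Suppose ϵ > 0. We seek K > 0 such that s > K implies |(5s + 11)/(2s + 11) − (5/2)| < ϵ.
(5s + 11)/(2s + 11) − (5/2) = (2(5s + 11) − 5(2s + 11)) / (2(2s + 11)) = -33/(2(2s + 11)).
For s > 0 we have 2s + 11 > 2s, so |(5s + 11)/(2s + 11) − (5/2)| = 33/(2(2s + 11)) < 33/(2·2s) = (33/4)/s.
Thus |(5s + 11)/(2s + 11) − (5/2)| < ϵ whenever s > (33/4)/ϵ.
Take K = (33/4)/ϵ. If s > K then |(5s + 11)/(2s + 11) − (5/2)| < (33/4)/s < ϵ.

K = (33/4)/ϵ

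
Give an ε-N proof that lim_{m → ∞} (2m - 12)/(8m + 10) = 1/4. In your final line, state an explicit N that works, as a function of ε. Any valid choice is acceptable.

Suppose ε > 0. For m ≥ 1, |(2m - 12)/(8m + 10) − (1/4)| = |-116|/(8(8m + 10)) = 116/(8(8m + 10)).
Since 8m + 10 ≥ 8m for m ≥ 1, this is ≤ 116/(8·8m) = (29/16)/m.
So |(2m - 12)/(8m + 10) − (1/4)| < ε whenever m > (29/16)/ε.
Take N = (29/16)/ε. If m > N then |(2m - 12)/(8m + 10) − (1/4)| ≤ (29/16)/m < ε.

N = (29/16)/ε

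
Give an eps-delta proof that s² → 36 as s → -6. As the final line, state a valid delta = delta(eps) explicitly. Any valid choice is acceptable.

Suppose eps > 0. We seek delta > 0 with 0 < |s + 6| < delta ⇒ |s² − 36| < eps.
Factor: s² − 36 = (s + 6)(s - 6), so |s² − 36| = |s + 6|·|s - 6|.
Impose delta ≤ 1 so that |s| < 7; then |s - 6| ≤ 13.
Hence |s² − 36| ≤ 13|s + 6|, which is < eps once |s + 6| < eps/13.
Take delta = min(1, eps/13). If 0 < |s + 6| < delta then both bounds hold and |s² − 36| ≤ 13|s + 6| < 13·(eps/13) = eps.

delta = min(1, eps/13)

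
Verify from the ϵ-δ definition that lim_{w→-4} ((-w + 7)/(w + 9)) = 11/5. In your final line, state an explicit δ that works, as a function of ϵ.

δ = min(5/2, (25/32)ϵ)

Let ϵ > 0. We want δ > 0 with 0 < |w + 4| < δ ⇒ |(-w + 7)/(w + 9) − (11/5)| < ϵ.
Combining over a common denominator, (-w + 7)/(w + 9) − (11/5) = [(-w + 7)·5 − 11·(w + 9)] / [5·(w + 9)] = -16(w + 4) / (5(w + 9)).
So |(-w + 7)/(w + 9) − (11/5)| = 16|w + 4| / (5·|w + 9|).
Restrict δ ≤ 5/2. Then |w + 4| < 5/2 gives |w + 9| = |(w + 4) + 5| ≥ 5 − 5/2 = 5/2.
Hence |(-w + 7)/(w + 9) − (11/5)| < 16|w + 4|/(5·(5/2)) = (32/25)|w + 4|, which is < ϵ once |w + 4| < (25/32)ϵ.
Take δ = min(5/2, (25/32)ϵ). Then 0 < |w + 4| < δ forces both bounds, so |(-w + 7)/(w + 9) − (11/5)| < ϵ.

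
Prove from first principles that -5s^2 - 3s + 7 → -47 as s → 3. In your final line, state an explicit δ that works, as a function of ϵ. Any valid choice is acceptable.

Let ϵ > 0. We want δ > 0 such that 0 < |s − 3| < δ implies |(-5s^2 - 3s + 7) + 47| < ϵ.
(-5s^2 - 3s + 7) + 47 = -5s^2 - 3s + 54 = (s − 3)(-5s - 18).
So |(-5s^2 - 3s + 7) + 47| = |s − 3|·|-5s - 18|.
Require δ ≤ 1. Then |s − 3| < 1 gives |s| < 4, and by the triangle inequality |-5s - 18| ≤ 5·4 + 18 = 38.
Hence |(-5s^2 - 3s + 7) + 47| ≤ 38|s − 3| < ϵ provided |s − 3| < ϵ/38.
Choosing δ = min(1, ϵ/38) ensures both conditions, hence |(-5s^2 - 3s + 7) + 47| < ϵ.

δ = min(1, ϵ/38)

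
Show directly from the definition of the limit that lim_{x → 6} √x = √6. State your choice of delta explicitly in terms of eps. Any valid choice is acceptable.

delta = min(6, √6·eps)

Fix eps > 0. We want delta > 0 such that 0 < |x − 6| < delta implies |√x − √6| < eps.
Rationalise: √x − √6 = (x − 6)/(√x + √6), so |√x − √6| = |x − 6|/(√x + √6).
Restrict delta ≤ 6 so that |x − 6| < 6 forces x > 0, and then √x + √6 > √6.
Hence |√x − √6| < |x − 6|/√6, which is < eps once |x − 6| < √6·eps.
Take delta = min(6, √6·eps). If 0 < |x − 6| < delta then x > 0 and |√x − √6| < |x − 6|/√6 < eps.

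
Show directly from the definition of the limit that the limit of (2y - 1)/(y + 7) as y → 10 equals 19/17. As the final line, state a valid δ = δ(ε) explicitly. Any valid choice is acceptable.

Fix ε > 0. We want δ > 0 with 0 < |y − 10| < δ ⇒ |(2y - 1)/(y + 7) − (19/17)| < ε.
Combining over a common denominator, (2y - 1)/(y + 7) − (19/17) = [(2y - 1)·17 − 19·(y + 7)] / [17·(y + 7)] = 15(y − 10) / (17(y + 7)).
So |(2y - 1)/(y + 7) − (19/17)| = 15|y − 10| / (17·|y + 7|).
Restrict δ ≤ 17/2. Then |y − 10| < 17/2 gives |y + 7| = |(y − 10) + 17| ≥ 17 − 17/2 = 17/2.
Hence |(2y - 1)/(y + 7) − (19/17)| < 15|y − 10|/(17·(17/2)) = (30/289)|y − 10|, which is < ε once |y − 10| < (289/30)ε.
Take δ = min(17/2, (289/30)ε). Then 0 < |y − 10| < δ forces both bounds, so |(2y - 1)/(y + 7) − (19/17)| < ε.

δ = min(17/2, (289/30)ε)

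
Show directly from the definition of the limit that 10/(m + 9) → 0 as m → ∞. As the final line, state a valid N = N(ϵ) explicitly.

Let ϵ > 0 be given. For m ≥ 1, |10/(m + 9) − 0| = 10/(m + 9) ≤ 10/m.
We need 10/m < ϵ, i.e. m > 10/ϵ.
Take N = 10/ϵ. If m > N then |10/(m + 9)| ≤ 10/m < ϵ.

N = 10/ϵ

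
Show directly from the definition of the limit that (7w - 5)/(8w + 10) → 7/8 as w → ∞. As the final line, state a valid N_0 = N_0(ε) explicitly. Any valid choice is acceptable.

Fix ε > 0. We seek N_0 > 0 such that w > N_0 implies |(7w - 5)/(8w + 10) − (7/8)| < ε.
(7w - 5)/(8w + 10) − (7/8) = (8(7w - 5) − 7(8w + 10)) / (8(8w + 10)) = -110/(8(8w + 10)).
For w > 0 we have 8w + 10 > 8w, so |(7w - 5)/(8w + 10) − (7/8)| = 110/(8(8w + 10)) < 110/(8·8w) = (55/32)/w.
Thus |(7w - 5)/(8w + 10) − (7/8)| < ε whenever w > (55/32)/ε.
Take N_0 = (55/32)/ε. If w > N_0 then |(7w - 5)/(8w + 10) − (7/8)| < (55/32)/w < ε.

N_0 = (55/32)/ε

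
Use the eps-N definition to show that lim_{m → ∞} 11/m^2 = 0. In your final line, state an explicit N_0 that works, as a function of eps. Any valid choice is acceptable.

N_0 = (11/eps)^{1/2}

Let eps > 0. For m ≥ 1, |11/m^2 − 0| = 11/m^2.
11/m^2 < eps ⇔ m^2 > 11/eps ⇔ m > (11/eps)^{1/2}.
Take N_0 = (11/eps)^{1/2}. Then m > N_0 implies 11/m^2 < eps.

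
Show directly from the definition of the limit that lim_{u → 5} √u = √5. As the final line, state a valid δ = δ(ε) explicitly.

Suppose ε > 0. We want δ > 0 such that 0 < |u − 5| < δ implies |√u − √5| < ε.
Multiplying by the conjugate, |√u − √5| = |u − 5|/(√u + √5).
Restrict δ ≤ 5 so that |u − 5| < 5 forces u > 0, and then √u + √5 > √5.
Hence |√u − √5| < |u − 5|/√5, which is < ε once |u − 5| < √5·ε.
Take δ = min(5, √5·ε). If 0 < |u − 5| < δ then u > 0 and |√u − √5| < |u − 5|/√5 < ε.

δ = min(5, √5·ε)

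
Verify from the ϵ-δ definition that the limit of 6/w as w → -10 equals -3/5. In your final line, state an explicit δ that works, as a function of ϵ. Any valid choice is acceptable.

Fix ϵ > 0. We seek δ > 0 such that 0 < |w + 10| < δ implies |6/w + 3/5| < ϵ.
|6/w + 3/5| = 6·|-10 − w|/(10·|w|) = 6|w + 10|/(10|w|).
Require δ ≤ 5 so that |w| > 10 − 5 = 5, hence 10|w| > 50.
Then |6/w + 3/5| < 6|w + 10|/50, which is < ϵ when |w + 10| < (25/3)ϵ.
Take δ = min(5, (25/3)ϵ). Then 0 < |w + 10| < δ gives both |w + 10| < 5 and |w + 10| < (25/3)ϵ, so |6/w + 3/5| < ϵ.

δ = min(5, (25/3)ϵ)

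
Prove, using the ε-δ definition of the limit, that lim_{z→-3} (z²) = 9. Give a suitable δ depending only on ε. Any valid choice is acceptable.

Fix ε > 0. We seek δ > 0 with 0 < |z + 3| < δ ⇒ |z² − 9| < ε.
Factor: z² − 9 = (z + 3)(z - 3), so |z² − 9| = |z + 3|·|z - 3|.
Restrict δ ≤ 2. Then |z + 3| < 2 gives |z| < 5, so by the triangle inequality |z - 3| ≤ 5 + 3 = 8.
Hence |z² − 9| ≤ 8|z + 3|, which is < ε once |z + 3| < ε/8.
Take δ = min(2, ε/8). If 0 < |z + 3| < δ then both bounds hold and |z² − 9| ≤ 8|z + 3| < 8·(ε/8) = ε.

δ = min(2, ε/8)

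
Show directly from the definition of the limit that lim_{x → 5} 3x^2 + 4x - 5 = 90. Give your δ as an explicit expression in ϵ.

Fix ϵ > 0. We want δ > 0 such that 0 < |x − 5| < δ implies |(3x^2 + 4x - 5) − 90| < ϵ.
(3x^2 + 4x - 5) − 90 = 3x^2 + 4x - 95 = (x − 5)(3x + 19).
So |(3x^2 + 4x - 5) − 90| = |x − 5|·|3x + 19|.
Require δ ≤ 2. Then |x − 5| < 2 gives |x| < 7, and by the triangle inequality |3x + 19| ≤ 3·7 + 19 = 40.
Hence |(3x^2 + 4x - 5) − 90| ≤ 40|x − 5| < ϵ provided |x − 5| < ϵ/40.
Take δ = min(2, ϵ/40). Then 0 < |x − 5| < δ gives both |x − 5| < 2 and |x − 5| < ϵ/40, so |(3x^2 + 4x - 5) − 90| < ϵ.

δ = min(2, ϵ/40)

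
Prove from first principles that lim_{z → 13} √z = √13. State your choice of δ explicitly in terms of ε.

Suppose ε > 0. We want δ > 0 such that 0 < |z − 13| < δ implies |√z − √13| < ε.
Multiplying by the conjugate, |√z − √13| = |z − 13|/(√z + √13).
Restrict δ ≤ 13 so that |z − 13| < 13 forces z > 0, and then √z + √13 > √13.
Hence |√z − √13| < |z − 13|/√13, which is < ε once |z − 13| < √13·ε.
Take δ = min(13, √13·ε). If 0 < |z − 13| < δ then z > 0 and |√z − √13| < |z − 13|/√13 < ε.

δ = min(13, √13·ε)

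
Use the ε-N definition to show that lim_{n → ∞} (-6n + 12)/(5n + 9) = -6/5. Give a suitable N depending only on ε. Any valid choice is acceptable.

Let ε > 0 be given. For n ≥ 1, |(-6n + 12)/(5n + 9) + 6/5| = |114|/(5(5n + 9)) = 114/(5(5n + 9)).
Since 5n + 9 ≥ 5n for n ≥ 1, this is ≤ 114/(5·5n) = (114/25)/n.
So |(-6n + 12)/(5n + 9) + 6/5| < ε whenever n > (114/25)/ε.
Take N = (114/25)/ε. If n > N then |(-6n + 12)/(5n + 9) + 6/5| ≤ (114/25)/n < ε.

N = (114/25)/ε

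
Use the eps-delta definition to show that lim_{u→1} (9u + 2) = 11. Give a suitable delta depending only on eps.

delta = eps/9

Let eps > 0. We need delta > 0 so that 0 < |u − 1| < delta implies |(9u + 2) − 11| < eps.
Since (9u + 2) − 11 = 9(u − 1), we have |(9u + 2) − 11| = 9|u − 1|.
So 9|u − 1| < eps exactly when |u − 1| < eps/9.
Choosing delta = eps/9 gives |(9u + 2) − 11| = 9|u − 1| < eps whenever |u − 1| < delta.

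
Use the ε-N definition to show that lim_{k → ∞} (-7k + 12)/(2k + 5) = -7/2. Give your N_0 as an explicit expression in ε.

Fix ε > 0. For k ≥ 1, |(-7k + 12)/(2k + 5) + 7/2| = |59|/(2(2k + 5)) = 59/(2(2k + 5)).
Since 2k + 5 ≥ 2k for k ≥ 1, this is ≤ 59/(2·2k) = (59/4)/k.
So |(-7k + 12)/(2k + 5) + 7/2| < ε whenever k > (59/4)/ε.
Take N_0 = (59/4)/ε. If k > N_0 then |(-7k + 12)/(2k + 5) + 7/2| ≤ (59/4)/k < ε.

N_0 = (59/4)/ε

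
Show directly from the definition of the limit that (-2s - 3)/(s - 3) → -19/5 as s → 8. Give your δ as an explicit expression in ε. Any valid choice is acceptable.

Fix ε > 0. We want δ > 0 with 0 < |s − 8| < δ ⇒ |(-2s - 3)/(s - 3) + 19/5| < ε.
Combining over a common denominator, (-2s - 3)/(s - 3) + 19/5 = [(-2s - 3)·5 − (-19)·(s - 3)] / [5·(s - 3)] = 9(s − 8) / (5(s - 3)).
So |(-2s - 3)/(s - 3) + 19/5| = 9|s − 8| / (5·|s − 3|).
Restrict δ ≤ 5/2. Then |s − 8| < 5/2 gives |s − 3| = |(s − 8) + 5| ≥ 5 − 5/2 = 5/2.
Hence |(-2s - 3)/(s - 3) + 19/5| < 9|s − 8|/(5·(5/2)) = (18/25)|s − 8|, which is < ε once |s − 8| < (25/18)ε.
Take δ = min(5/2, (25/18)ε). Then 0 < |s − 8| < δ forces both bounds, so |(-2s - 3)/(s - 3) + 19/5| < ε.

δ = min(5/2, (25/18)ε)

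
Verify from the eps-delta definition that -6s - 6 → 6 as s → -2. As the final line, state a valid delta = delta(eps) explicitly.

delta = eps/6

Let eps > 0 be given. We need delta > 0 so that 0 < |s + 2| < delta implies |(-6s - 6) − 6| < eps.
|(-6s - 6) − 6| = |-6s - 12| = 6|s + 2|.
So 6|s + 2| < eps exactly when |s + 2| < eps/6.
Take delta = eps/6. If 0 < |s + 2| < delta then |(-6s - 6) − 6| = 6|s + 2| < 6·(eps/6) = eps.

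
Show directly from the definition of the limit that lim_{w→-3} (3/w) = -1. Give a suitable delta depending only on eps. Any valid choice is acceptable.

Let eps > 0. We seek delta > 0 such that 0 < |w + 3| < delta implies |3/w + 1| < eps.
|3/w + 1| = 3·|-3 − w|/(3·|w|) = 3|w + 3|/(3|w|).
Require delta ≤ 3/2 so that |w| > 3 − 3/2 = 3/2, hence 3|w| > 9/2.
Then |3/w + 1| < 3|w + 3|/(9/2), which is < eps when |w + 3| < (3/2)eps.
Take delta = min(3/2, (3/2)eps). Then 0 < |w + 3| < delta gives both |w + 3| < 3/2 and |w + 3| < (3/2)eps, so |3/w + 1| < eps.

delta = min(3/2, (3/2)eps)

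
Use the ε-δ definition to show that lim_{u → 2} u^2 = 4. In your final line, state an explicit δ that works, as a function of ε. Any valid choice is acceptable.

Let ε > 0. We seek δ > 0 with 0 < |u − 2| < δ ⇒ |u^2 − 4| < ε.
Factor: u^2 − 4 = (u − 2)(u + 2), so |u^2 − 4| = |u − 2|·|u + 2|.
Restrict δ ≤ 1. Then |u − 2| < 1 gives |u| < 3, so by the triangle inequality |u + 2| ≤ 3 + 2 = 5.
Hence |u^2 − 4| ≤ 5|u − 2|, which is < ε once |u − 2| < ε/5.
Take δ = min(1, ε/5). If 0 < |u − 2| < δ then both bounds hold and |u^2 − 4| ≤ 5|u − 2| < 5·(ε/5) = ε.

δ = min(1, ε/5)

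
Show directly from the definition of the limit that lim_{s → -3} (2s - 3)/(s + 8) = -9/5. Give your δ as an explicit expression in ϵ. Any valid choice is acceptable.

Let ϵ > 0. We want δ > 0 with 0 < |s + 3| < δ ⇒ |(2s - 3)/(s + 8) + 9/5| < ϵ.
Combining over a common denominator, (2s - 3)/(s + 8) + 9/5 = [(2s - 3)·5 − (-9)·(s + 8)] / [5·(s + 8)] = 19(s + 3) / (5(s + 8)).
So |(2s - 3)/(s + 8) + 9/5| = 19|s + 3| / (5·|s + 8|).
Require δ ≤ 5/2, so |s + 8| ≥ |5| − |s + 3| > 5 − 5/2 = 5/2.
Hence |(2s - 3)/(s + 8) + 9/5| < 19|s + 3|/(5·(5/2)) = (38/25)|s + 3|, which is < ϵ once |s + 3| < (25/38)ϵ.
Take δ = min(5/2, (25/38)ϵ). Then 0 < |s + 3| < δ forces both bounds, so |(2s - 3)/(s + 8) + 9/5| < ϵ.

δ = min(5/2, (25/38)ϵ)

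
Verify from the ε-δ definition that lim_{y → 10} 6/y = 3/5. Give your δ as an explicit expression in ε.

Let ε > 0 be given. We seek δ > 0 such that 0 < |y − 10| < δ implies |6/y − (3/5)| < ε.
|6/y − (3/5)| = 6·|10 − y|/(10·|y|) = 6|y − 10|/(10|y|).
Require δ ≤ 5 so that |y| > 10 − 5 = 5, hence 10|y| > 50.
Then |6/y − (3/5)| < 6|y − 10|/50, which is < ε when |y − 10| < (25/3)ε.
Take δ = min(5, (25/3)ε). Then 0 < |y − 10| < δ gives both |y − 10| < 5 and |y − 10| < (25/3)ε, so |6/y − (3/5)| < ε.

δ = min(5, (25/3)ε)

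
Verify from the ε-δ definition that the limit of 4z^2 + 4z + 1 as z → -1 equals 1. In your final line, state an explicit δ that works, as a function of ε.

δ = min(2, ε/12)

Fix ε > 0. We want δ > 0 such that 0 < |z + 1| < δ implies |(4z^2 + 4z + 1) − 1| < ε.
(4z^2 + 4z + 1) − 1 = 4z^2 + 4z = (z + 1)(4z).
So |(4z^2 + 4z + 1) − 1| = |z + 1|·|4z|.
Assume first that |z + 1| < 2, so |z| < 3. Then |4z| ≤ 4·3 = 12.
Hence |(4z^2 + 4z + 1) − 1| ≤ 12|z + 1| < ε provided |z + 1| < ε/12.
Choosing δ = min(2, ε/12) ensures both conditions, hence |(4z^2 + 4z + 1) − 1| < ε.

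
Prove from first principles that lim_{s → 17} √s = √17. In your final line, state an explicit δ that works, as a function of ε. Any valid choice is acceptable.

Let ε > 0 be given. We want δ > 0 such that 0 < |s − 17| < δ implies |√s − √17| < ε.
Rationalise: √s − √17 = (s − 17)/(√s + √17), so |√s − √17| = |s − 17|/(√s + √17).
Restrict δ ≤ 17 so that |s − 17| < 17 forces s > 0, and then √s + √17 > √17.
Hence |√s − √17| < |s − 17|/√17, which is < ε once |s − 17| < √17·ε.
Take δ = min(17, √17·ε). If 0 < |s − 17| < δ then s > 0 and |√s − √17| < |s − 17|/√17 < ε.

δ = min(17, √17·ε)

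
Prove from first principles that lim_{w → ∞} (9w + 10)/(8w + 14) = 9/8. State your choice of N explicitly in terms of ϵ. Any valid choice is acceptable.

Let ϵ > 0 be given. We seek N > 0 such that w > N implies |(9w + 10)/(8w + 14) − (9/8)| < ϵ.
(9w + 10)/(8w + 14) − (9/8) = (8(9w + 10) − 9(8w + 14)) / (8(8w + 14)) = -46/(8(8w + 14)).
For w > 0 we have 8w + 14 > 8w, so |(9w + 10)/(8w + 14) − (9/8)| = 46/(8(8w + 14)) < 46/(8·8w) = (23/32)/w.
Thus |(9w + 10)/(8w + 14) − (9/8)| < ϵ whenever w > (23/32)/ϵ.
Take N = (23/32)/ϵ. If w > N then |(9w + 10)/(8w + 14) − (9/8)| < (23/32)/w < ϵ.

N = (23/32)/ϵ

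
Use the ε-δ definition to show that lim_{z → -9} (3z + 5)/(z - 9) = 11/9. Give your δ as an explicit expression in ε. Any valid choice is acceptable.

δ = min(9, (81/16)ε)

Let ε > 0. We want δ > 0 with 0 < |z + 9| < δ ⇒ |(3z + 5)/(z - 9) − (11/9)| < ε.
Combining over a common denominator, (3z + 5)/(z - 9) − (11/9) = [(3z + 5)·(-18) − (-22)·(z - 9)] / [(-18)·(z - 9)] = -32(z + 9) / ((-18)(z - 9)).
So |(3z + 5)/(z - 9) − (11/9)| = 32|z + 9| / (18·|z − 9|).
Restrict δ ≤ 9. Then |z + 9| < 9 gives |z − 9| = |(z + 9) + (-18)| ≥ 18 − 9 = 9.
Hence |(3z + 5)/(z - 9) − (11/9)| < 32|z + 9|/(18·9) = (16/81)|z + 9|, which is < ε once |z + 9| < (81/16)ε.
Take δ = min(9, (81/16)ε). Then 0 < |z + 9| < δ forces both bounds, so |(3z + 5)/(z - 9) − (11/9)| < ε.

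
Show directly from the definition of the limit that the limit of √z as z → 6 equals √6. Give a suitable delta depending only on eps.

Let eps > 0. We want delta > 0 such that 0 < |z − 6| < delta implies |√z − √6| < eps.
Multiplying by the conjugate, |√z − √6| = |z − 6|/(√z + √6).
Restrict delta ≤ 6 so that |z − 6| < 6 forces z > 0, and then √z + √6 > √6.
Hence |√z − √6| < |z − 6|/√6, which is < eps once |z − 6| < √6·eps.
Take delta = min(6, √6·eps). If 0 < |z − 6| < delta then z > 0 and |√z − √6| < |z − 6|/√6 < eps.

delta = min(6, √6·eps)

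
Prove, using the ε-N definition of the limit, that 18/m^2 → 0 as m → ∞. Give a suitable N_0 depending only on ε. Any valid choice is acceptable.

Let ε > 0. For m ≥ 1, |18/m^2 − 0| = 18/m^2.
18/m^2 < ε ⇔ m^2 > 18/ε ⇔ m > (18/ε)^{1/2}.
Take N_0 = (18/ε)^{1/2}. Then m > N_0 implies 18/m^2 < ε.

N_0 = (18/ε)^{1/2}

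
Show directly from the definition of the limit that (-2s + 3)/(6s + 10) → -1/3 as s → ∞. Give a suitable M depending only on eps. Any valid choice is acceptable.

M = (19/18)/eps

Fix eps > 0. We seek M > 0 such that s > M implies |(-2s + 3)/(6s + 10) + 1/3| < eps.
(-2s + 3)/(6s + 10) + 1/3 = (6(-2s + 3) − (-2)(6s + 10)) / (6(6s + 10)) = 38/(6(6s + 10)).
For s > 0 we have 6s + 10 > 6s, so |(-2s + 3)/(6s + 10) + 1/3| = 38/(6(6s + 10)) < 38/(6·6s) = (19/18)/s.
Thus |(-2s + 3)/(6s + 10) + 1/3| < eps whenever s > (19/18)/eps.
Take M = (19/18)/eps. If s > M then |(-2s + 3)/(6s + 10) + 1/3| < (19/18)/s < eps.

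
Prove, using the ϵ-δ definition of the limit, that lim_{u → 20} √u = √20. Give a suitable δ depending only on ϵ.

δ = min(20, √20·ϵ)

Fix ϵ > 0. We want δ > 0 such that 0 < |u − 20| < δ implies |√u − √20| < ϵ.
Rationalise: √u − √20 = (u − 20)/(√u + √20), so |√u − √20| = |u − 20|/(√u + √20).
Restrict δ ≤ 20 so that |u − 20| < 20 forces u > 0, and then √u + √20 > √20.
Hence |√u − √20| < |u − 20|/√20, which is < ϵ once |u − 20| < √20·ϵ.
Take δ = min(20, √20·ϵ). If 0 < |u − 20| < δ then u > 0 and |√u − √20| < |u − 20|/√20 < ϵ.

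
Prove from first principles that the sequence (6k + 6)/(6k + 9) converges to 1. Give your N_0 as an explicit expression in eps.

N_0 = (1/2)/eps

Let eps > 0. For k ≥ 1, |(6k + 6)/(6k + 9) − 1| = |-18|/(6(6k + 9)) = 18/(6(6k + 9)).
Since 6k + 9 ≥ 6k for k ≥ 1, this is ≤ 18/(6·6k) = (1/2)/k.
So |(6k + 6)/(6k + 9) − 1| < eps whenever k > (1/2)/eps.
Take N_0 = (1/2)/eps. If k > N_0 then |(6k + 6)/(6k + 9) − 1| ≤ (1/2)/k < eps.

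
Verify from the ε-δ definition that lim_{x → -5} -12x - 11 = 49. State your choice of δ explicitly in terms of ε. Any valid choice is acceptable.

Fix ε > 0. We need δ > 0 so that 0 < |x + 5| < δ implies |(-12x - 11) − 49| < ε.
Since (-12x - 11) − 49 = -12(x + 5), we have |(-12x - 11) − 49| = 12|x + 5|.
So 12|x + 5| < ε exactly when |x + 5| < ε/12.
Choosing δ = ε/12 gives |(-12x - 11) − 49| = 12|x + 5| < ε whenever |x + 5| < δ.

δ = ε/12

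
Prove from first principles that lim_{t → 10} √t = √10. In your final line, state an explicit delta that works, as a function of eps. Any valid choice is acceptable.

Suppose eps > 0. We want delta > 0 such that 0 < |t − 10| < delta implies |√t − √10| < eps.
Rationalise: √t − √10 = (t − 10)/(√t + √10), so |√t − √10| = |t − 10|/(√t + √10).
Restrict delta ≤ 10 so that |t − 10| < 10 forces t > 0, and then √t + √10 > √10.
Hence |√t − √10| < |t − 10|/√10, which is < eps once |t − 10| < √10·eps.
Take delta = min(10, √10·eps). If 0 < |t − 10| < delta then t > 0 and |√t − √10| < |t − 10|/√10 < eps.

delta = min(10, √10·eps)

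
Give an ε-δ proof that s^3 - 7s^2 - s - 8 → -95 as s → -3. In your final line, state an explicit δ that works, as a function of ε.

δ = min(2, ε/104)

Fix ε > 0. We want δ > 0 such that 0 < |s + 3| < δ implies |(s^3 - 7s^2 - s - 8) + 95| < ε.
(s^3 - 7s^2 - s - 8) + 95 = s^3 - 7s^2 - s + 87 = (s + 3)(s^2 - 10s + 29).
So |(s^3 - 7s^2 - s - 8) + 95| = |s + 3|·|s^2 - 10s + 29|.
Require δ ≤ 2. Then |s + 3| < 2 gives |s| < 5, and by the triangle inequality |s^2 - 10s + 29| ≤ 5^2 + 10·5 + 29 = 104.
Hence |(s^3 - 7s^2 - s - 8) + 95| ≤ 104|s + 3| < ε provided |s + 3| < ε/104.
Choosing δ = min(2, ε/104) ensures both conditions, hence |(s^3 - 7s^2 - s - 8) + 95| < ε.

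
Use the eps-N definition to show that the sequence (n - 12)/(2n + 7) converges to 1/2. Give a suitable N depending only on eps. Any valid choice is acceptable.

Let eps > 0 be given. For n ≥ 1, |(n - 12)/(2n + 7) − (1/2)| = |-31|/(2(2n + 7)) = 31/(2(2n + 7)).
Since 2n + 7 ≥ 2n for n ≥ 1, this is ≤ 31/(2·2n) = (31/4)/n.
So |(n - 12)/(2n + 7) − (1/2)| < eps whenever n > (31/4)/eps.
Take N = (31/4)/eps. If n > N then |(n - 12)/(2n + 7) − (1/2)| ≤ (31/4)/n < eps.

N = (31/4)/eps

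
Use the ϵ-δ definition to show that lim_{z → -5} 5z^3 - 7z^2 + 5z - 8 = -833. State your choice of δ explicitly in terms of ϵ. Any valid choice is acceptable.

δ = min(1, ϵ/537)

Let ϵ > 0. We want δ > 0 such that 0 < |z + 5| < δ implies |(5z^3 - 7z^2 + 5z - 8) + 833| < ϵ.
(5z^3 - 7z^2 + 5z - 8) + 833 = 5z^3 - 7z^2 + 5z + 825 = (z + 5)(5z^2 - 32z + 165).
So |(5z^3 - 7z^2 + 5z - 8) + 833| = |z + 5|·|5z^2 - 32z + 165|.
Require δ ≤ 1. Then |z + 5| < 1 gives |z| < 6, and by the triangle inequality |5z^2 - 32z + 165| ≤ 5·6^2 + 32·6 + 165 = 537.
Hence |(5z^3 - 7z^2 + 5z - 8) + 833| ≤ 537|z + 5| < ϵ provided |z + 5| < ϵ/537.
Choosing δ = min(1, ϵ/537) ensures both conditions, hence |(5z^3 - 7z^2 + 5z - 8) + 833| < ϵ.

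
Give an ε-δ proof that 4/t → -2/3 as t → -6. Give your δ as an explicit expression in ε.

δ = min(3, (9/2)ε)

Let ε > 0 be given. We seek δ > 0 such that 0 < |t + 6| < δ implies |4/t + 2/3| < ε.
|4/t + 2/3| = 4·|-6 − t|/(6·|t|) = 4|t + 6|/(6|t|).
Require δ ≤ 3 so that |t| > 6 − 3 = 3, hence 6|t| > 18.
Then |4/t + 2/3| < 4|t + 6|/18, which is < ε when |t + 6| < (9/2)ε.
Take δ = min(3, (9/2)ε). Then 0 < |t + 6| < δ gives both |t + 6| < 3 and |t + 6| < (9/2)ε, so |4/t + 2/3| < ε.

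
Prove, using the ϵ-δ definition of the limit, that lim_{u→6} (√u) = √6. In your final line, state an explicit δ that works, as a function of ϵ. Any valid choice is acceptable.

δ = min(6, √6·ϵ)

Suppose ϵ > 0. We want δ > 0 such that 0 < |u − 6| < δ implies |√u − √6| < ϵ.
Rationalise: √u − √6 = (u − 6)/(√u + √6), so |√u − √6| = |u − 6|/(√u + √6).
Restrict δ ≤ 6 so that |u − 6| < 6 forces u > 0, and then √u + √6 > √6.
Hence |√u − √6| < |u − 6|/√6, which is < ϵ once |u − 6| < √6·ϵ.
Take δ = min(6, √6·ϵ). If 0 < |u − 6| < δ then u > 0 and |√u − √6| < |u − 6|/√6 < ϵ.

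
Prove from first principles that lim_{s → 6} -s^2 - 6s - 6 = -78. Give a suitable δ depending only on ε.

δ = min(2, ε/20)

Let ε > 0. We want δ > 0 such that 0 < |s − 6| < δ implies |(-s^2 - 6s - 6) + 78| < ε.
(-s^2 - 6s - 6) + 78 = -s^2 - 6s + 72 = (s − 6)(-s - 12).
So |(-s^2 - 6s - 6) + 78| = |s − 6|·|-s - 12|.
Assume first that |s − 6| < 2, so |s| < 8. Then |-s - 12| ≤ 8 + 12 = 20.
Hence |(-s^2 - 6s - 6) + 78| ≤ 20|s − 6| < ε provided |s − 6| < ε/20.
Take δ = min(2, ε/20). Then 0 < |s − 6| < δ gives both |s − 6| < 2 and |s − 6| < ε/20, so |(-s^2 - 6s - 6) + 78| < ε.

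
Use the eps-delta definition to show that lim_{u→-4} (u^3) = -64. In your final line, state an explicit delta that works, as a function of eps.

Let eps > 0 be given. We seek delta > 0 with 0 < |u + 4| < delta ⇒ |u^3 + 64| < eps.
Factor: u^3 + 64 = (u + 4)(u^2 - 4u + 16), so |u^3 + 64| = |u + 4|·|u^2 - 4u + 16|.
Restrict delta ≤ 1. Then |u + 4| < 1 gives |u| < 5, so by the triangle inequality |u^2 - 4u + 16| ≤ 5^2 + 4·5 + 16 = 61.
Hence |u^3 + 64| ≤ 61|u + 4|, which is < eps once |u + 4| < eps/61.
Take delta = min(1, eps/61). If 0 < |u + 4| < delta then both bounds hold and |u^3 + 64| ≤ 61|u + 4| < 61·(eps/61) = eps.

delta = min(1, eps/61)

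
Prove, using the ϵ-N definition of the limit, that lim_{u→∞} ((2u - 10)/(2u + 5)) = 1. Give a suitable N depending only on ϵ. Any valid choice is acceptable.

Fix ϵ > 0. We seek N > 0 such that u > N implies |(2u - 10)/(2u + 5) − 1| < ϵ.
(2u - 10)/(2u + 5) − 1 = (2(2u - 10) − 2(2u + 5)) / (2(2u + 5)) = -30/(2(2u + 5)).
For u > 0 we have 2u + 5 > 2u, so |(2u - 10)/(2u + 5) − 1| = 30/(2(2u + 5)) < 30/(2·2u) = (15/2)/u.
Thus |(2u - 10)/(2u + 5) − 1| < ϵ whenever u > (15/2)/ϵ.
Take N = (15/2)/ϵ. If u > N then |(2u - 10)/(2u + 5) − 1| < (15/2)/u < ϵ.

N = (15/2)/ϵ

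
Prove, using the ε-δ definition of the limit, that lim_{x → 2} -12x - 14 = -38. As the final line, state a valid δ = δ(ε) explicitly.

δ = ε/12

Fix ε > 0. We need δ > 0 so that 0 < |x − 2| < δ implies |(-12x - 14) + 38| < ε.
Since (-12x - 14) + 38 = -12(x − 2), we have |(-12x - 14) + 38| = 12|x − 2|.
Thus it suffices that |x − 2| < ε/12.
Take δ = ε/12. If 0 < |x − 2| < δ then |(-12x - 14) + 38| = 12|x − 2| < 12·(ε/12) = ε.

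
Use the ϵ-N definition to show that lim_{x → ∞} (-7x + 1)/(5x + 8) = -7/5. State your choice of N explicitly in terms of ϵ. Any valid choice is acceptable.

Let ϵ > 0. We seek N > 0 such that x > N implies |(-7x + 1)/(5x + 8) + 7/5| < ϵ.
(-7x + 1)/(5x + 8) + 7/5 = (5(-7x + 1) − (-7)(5x + 8)) / (5(5x + 8)) = 61/(5(5x + 8)).
For x > 0 we have 5x + 8 > 5x, so |(-7x + 1)/(5x + 8) + 7/5| = 61/(5(5x + 8)) < 61/(5·5x) = (61/25)/x.
Thus |(-7x + 1)/(5x + 8) + 7/5| < ϵ whenever x > (61/25)/ϵ.
Take N = (61/25)/ϵ. If x > N then |(-7x + 1)/(5x + 8) + 7/5| < (61/25)/x < ϵ.

N = (61/25)/ϵ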